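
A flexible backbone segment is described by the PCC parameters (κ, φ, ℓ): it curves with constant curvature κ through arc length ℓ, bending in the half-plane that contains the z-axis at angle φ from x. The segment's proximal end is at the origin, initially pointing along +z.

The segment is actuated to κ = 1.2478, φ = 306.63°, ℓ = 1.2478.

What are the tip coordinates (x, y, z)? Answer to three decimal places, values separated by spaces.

0.472 -0.634 0.801

θ = κ·ℓ = 1.2478 × 1.2478 = 1.55700 rad
ρ = (1 − cos θ)/κ = (1 − 0.01379)/1.2478 = 0.79036
z = sin θ / κ = 0.99990/1.2478 = 0.80133
x = ρ cos φ = 0.79036 × cos(306.63°) = 0.47156
y = ρ sin φ = 0.79036 × sin(306.63°) = -0.63427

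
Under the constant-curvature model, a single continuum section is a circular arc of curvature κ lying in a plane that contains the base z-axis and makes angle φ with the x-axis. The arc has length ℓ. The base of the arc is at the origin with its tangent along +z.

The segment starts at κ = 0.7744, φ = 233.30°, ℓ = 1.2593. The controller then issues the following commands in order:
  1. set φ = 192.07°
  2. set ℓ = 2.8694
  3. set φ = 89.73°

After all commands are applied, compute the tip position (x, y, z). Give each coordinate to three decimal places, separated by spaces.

initial: κ=0.7744, φ=233.30°, ℓ=1.2593
cmd 1: set φ=192.07° → (κ,φ,ℓ)=(0.7744,192.07°,1.2593) → tip=(-0.5544,-0.1185,1.0690)
cmd 2: set ℓ=2.8694 → (κ,φ,ℓ)=(0.7744,192.07°,2.8694) → tip=(-2.0283,-0.4337,1.0270)
cmd 3: set φ=89.73° → (κ,φ,ℓ)=(0.7744,89.73°,2.8694) → tip=(0.0098,2.0741,1.0270)

0.010 2.074 1.027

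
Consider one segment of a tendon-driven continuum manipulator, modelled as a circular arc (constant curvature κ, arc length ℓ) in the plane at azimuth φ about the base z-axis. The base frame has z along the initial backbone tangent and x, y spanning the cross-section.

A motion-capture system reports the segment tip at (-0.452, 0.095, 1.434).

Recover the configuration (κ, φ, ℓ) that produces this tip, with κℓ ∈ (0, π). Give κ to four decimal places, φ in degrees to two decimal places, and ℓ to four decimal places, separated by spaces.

ρ = √(x²+y²) = √(-0.452² + 0.095²) = 0.46188
φ = atan2(y, x) mod 360° = atan2(0.095, -0.452) = 168.1305°
|p|² = ρ² + z² = 0.46188² + 1.434² = 2.26968
κ = 2ρ / |p|² = 2×0.46188 / 2.26968 = 0.40700
θ = 2·atan2(ρ, z) = 2·atan2(0.46188, 1.434) = 0.62319 rad
ℓ = θ/κ = 0.62319/0.40700 = 1.53121

0.4070 168.13 1.5312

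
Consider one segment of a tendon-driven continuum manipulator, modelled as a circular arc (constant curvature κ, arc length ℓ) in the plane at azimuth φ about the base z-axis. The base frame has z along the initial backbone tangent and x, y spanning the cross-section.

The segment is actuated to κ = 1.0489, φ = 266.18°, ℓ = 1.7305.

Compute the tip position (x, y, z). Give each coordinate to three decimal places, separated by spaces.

-0.079 -1.181 0.925

θ = κ·ℓ = 1.0489 × 1.7305 = 1.81512 rad
ρ = (1 − cos θ)/κ = (1 − -0.24190)/1.0489 = 1.18400
z = sin θ / κ = 0.97030/1.0489 = 0.92507
x = ρ cos φ = 1.18400 × cos(266.18°) = -0.07888
y = ρ sin φ = 1.18400 × sin(266.18°) = -1.18137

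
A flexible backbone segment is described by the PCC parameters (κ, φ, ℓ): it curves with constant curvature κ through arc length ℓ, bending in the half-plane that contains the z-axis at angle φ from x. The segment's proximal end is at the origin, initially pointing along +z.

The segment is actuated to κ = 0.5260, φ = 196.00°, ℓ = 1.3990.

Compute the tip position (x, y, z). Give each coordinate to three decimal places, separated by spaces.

-0.473 -0.136 1.276

θ = κ·ℓ = 0.5260 × 1.3990 = 0.73587 rad
ρ = (1 − cos θ)/κ = (1 − 0.74124)/0.5260 = 0.49193
z = sin θ / κ = 0.67124/0.5260 = 1.27611
x = ρ cos φ = 0.49193 × cos(196.00°) = -0.47287
y = ρ sin φ = 0.49193 × sin(196.00°) = -0.13559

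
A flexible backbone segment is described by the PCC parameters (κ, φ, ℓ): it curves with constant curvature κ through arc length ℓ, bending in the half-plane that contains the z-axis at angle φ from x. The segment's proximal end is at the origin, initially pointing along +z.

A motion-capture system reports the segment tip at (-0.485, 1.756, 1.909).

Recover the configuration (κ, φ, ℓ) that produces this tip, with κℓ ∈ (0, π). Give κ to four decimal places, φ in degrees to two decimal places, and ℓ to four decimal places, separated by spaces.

0.5233 105.44 2.9126

ρ = √(x²+y²) = √(-0.485² + 1.756²) = 1.82175
φ = atan2(y, x) mod 360° = atan2(1.756, -0.485) = 105.4399°
|p|² = ρ² + z² = 1.82175² + 1.909² = 6.96304
κ = 2ρ / |p|² = 2×1.82175 / 6.96304 = 0.52326
θ = 2·atan2(ρ, z) = 2·atan2(1.82175, 1.909) = 1.52403 rad
ℓ = θ/κ = 1.52403/0.52326 = 2.91256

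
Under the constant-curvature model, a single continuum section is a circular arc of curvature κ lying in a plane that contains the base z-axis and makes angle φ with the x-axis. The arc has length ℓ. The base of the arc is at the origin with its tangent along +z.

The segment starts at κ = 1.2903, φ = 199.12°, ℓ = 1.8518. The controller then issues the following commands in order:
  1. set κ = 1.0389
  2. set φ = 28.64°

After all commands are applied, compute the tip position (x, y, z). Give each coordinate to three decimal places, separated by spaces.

1.137 0.621 0.903

initial: κ=1.2903, φ=199.12°, ℓ=1.8518
cmd 1: set κ=1.0389 → (κ,φ,ℓ)=(1.0389,199.12°,1.8518) → tip=(-1.2239,-0.4243,0.9032)
cmd 2: set φ=28.64° → (κ,φ,ℓ)=(1.0389,28.64°,1.8518) → tip=(1.1369,0.6209,0.9032)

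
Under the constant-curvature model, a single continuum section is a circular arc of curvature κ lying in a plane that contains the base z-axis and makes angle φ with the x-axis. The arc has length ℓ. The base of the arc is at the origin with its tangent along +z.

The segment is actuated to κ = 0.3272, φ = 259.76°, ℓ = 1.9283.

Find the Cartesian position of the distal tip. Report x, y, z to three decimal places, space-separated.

θ = κ·ℓ = 0.3272 × 1.9283 = 0.63094 rad
ρ = (1 − cos θ)/κ = (1 − 0.80747)/0.3272 = 0.58841
z = sin θ / κ = 0.58990/0.3272 = 1.80288
x = ρ cos φ = 0.58841 × cos(259.76°) = -0.10460
y = ρ sin φ = 0.58841 × sin(259.76°) = -0.57903

-0.105 -0.579 1.803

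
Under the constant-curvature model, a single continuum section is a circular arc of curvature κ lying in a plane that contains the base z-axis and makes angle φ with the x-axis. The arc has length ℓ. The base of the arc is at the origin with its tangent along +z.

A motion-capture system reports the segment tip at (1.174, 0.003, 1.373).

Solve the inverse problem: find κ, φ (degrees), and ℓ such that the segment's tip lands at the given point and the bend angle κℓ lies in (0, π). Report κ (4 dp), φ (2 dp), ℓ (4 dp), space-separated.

0.7195 0.15 1.9665

ρ = √(x²+y²) = √(1.174² + 0.003²) = 1.17400
φ = atan2(y, x) mod 360° = atan2(0.003, 1.174) = 0.1464°
|p|² = ρ² + z² = 1.17400² + 1.373² = 3.26341
κ = 2ρ / |p|² = 2×1.17400 / 3.26341 = 0.71949
θ = 2·atan2(ρ, z) = 2·atan2(1.17400, 1.373) = 1.41485 rad
ℓ = θ/κ = 1.41485/0.71949 = 1.96646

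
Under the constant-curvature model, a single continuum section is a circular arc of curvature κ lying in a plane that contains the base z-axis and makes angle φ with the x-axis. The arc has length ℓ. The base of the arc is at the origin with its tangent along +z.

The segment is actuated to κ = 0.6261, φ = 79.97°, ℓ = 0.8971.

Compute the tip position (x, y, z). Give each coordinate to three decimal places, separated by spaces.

0.043 0.242 0.851

θ = κ·ℓ = 0.6261 × 0.8971 = 0.56167 rad
ρ = (1 − cos θ)/κ = (1 − 0.84636)/0.6261 = 0.24538
z = sin θ / κ = 0.53260/0.6261 = 0.85067
x = ρ cos φ = 0.24538 × cos(79.97°) = 0.04274
y = ρ sin φ = 0.24538 × sin(79.97°) = 0.24163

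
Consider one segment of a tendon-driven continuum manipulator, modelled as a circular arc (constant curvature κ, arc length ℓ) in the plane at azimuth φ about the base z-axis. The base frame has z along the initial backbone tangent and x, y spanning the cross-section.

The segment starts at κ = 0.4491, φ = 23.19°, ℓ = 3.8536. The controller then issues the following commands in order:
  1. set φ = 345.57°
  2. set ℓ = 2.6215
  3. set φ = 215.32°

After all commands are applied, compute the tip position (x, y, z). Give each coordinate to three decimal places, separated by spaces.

initial: κ=0.4491, φ=23.19°, ℓ=3.8536
cmd 1: set φ=345.57° → (κ,φ,ℓ)=(0.4491,345.57°,3.8536) → tip=(2.4997,-0.6432,2.1983)
cmd 2: set ℓ=2.6215 → (κ,φ,ℓ)=(0.4491,345.57°,2.6215) → tip=(1.3296,-0.3421,2.0565)
cmd 3: set φ=215.32° → (κ,φ,ℓ)=(0.4491,215.32°,2.6215) → tip=(-1.1202,-0.7938,2.0565)

-1.120 -0.794 2.057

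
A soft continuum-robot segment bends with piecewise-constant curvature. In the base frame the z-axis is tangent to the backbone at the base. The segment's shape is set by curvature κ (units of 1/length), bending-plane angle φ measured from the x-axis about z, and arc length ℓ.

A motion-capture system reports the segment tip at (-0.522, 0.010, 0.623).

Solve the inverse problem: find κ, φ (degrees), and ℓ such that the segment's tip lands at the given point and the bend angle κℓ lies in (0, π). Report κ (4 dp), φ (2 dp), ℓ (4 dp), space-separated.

ρ = √(x²+y²) = √(-0.522² + 0.010²) = 0.52210
φ = atan2(y, x) mod 360° = atan2(0.010, -0.522) = 178.9025°
|p|² = ρ² + z² = 0.52210² + 0.623² = 0.66071
κ = 2ρ / |p|² = 2×0.52210 / 0.66071 = 1.58040
θ = 2·atan2(ρ, z) = 2·atan2(0.52210, 0.623) = 1.39501 rad
ℓ = θ/κ = 1.39501/1.58040 = 0.88270

1.5804 178.90 0.8827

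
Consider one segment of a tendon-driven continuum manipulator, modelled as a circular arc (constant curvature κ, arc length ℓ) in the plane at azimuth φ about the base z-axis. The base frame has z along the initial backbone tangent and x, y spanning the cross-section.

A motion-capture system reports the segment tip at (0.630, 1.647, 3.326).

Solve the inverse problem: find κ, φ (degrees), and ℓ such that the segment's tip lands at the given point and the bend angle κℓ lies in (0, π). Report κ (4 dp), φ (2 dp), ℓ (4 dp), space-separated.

0.2489 69.07 3.9179

ρ = √(x²+y²) = √(0.630² + 1.647²) = 1.76338
φ = atan2(y, x) mod 360° = atan2(1.647, 0.630) = 69.0675°
|p|² = ρ² + z² = 1.76338² + 3.326² = 14.17179
κ = 2ρ / |p|² = 2×1.76338 / 14.17179 = 0.24886
θ = 2·atan2(ρ, z) = 2·atan2(1.76338, 3.326) = 0.97500 rad
ℓ = θ/κ = 0.97500/0.24886 = 3.91789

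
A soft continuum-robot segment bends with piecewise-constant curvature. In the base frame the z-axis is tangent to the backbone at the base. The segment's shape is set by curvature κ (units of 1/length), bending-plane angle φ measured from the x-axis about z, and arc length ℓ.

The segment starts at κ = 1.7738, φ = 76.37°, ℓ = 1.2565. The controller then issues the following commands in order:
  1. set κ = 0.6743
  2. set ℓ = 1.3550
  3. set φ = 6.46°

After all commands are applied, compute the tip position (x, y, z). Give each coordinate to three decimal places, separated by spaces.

0.573 0.065 1.174

initial: κ=1.7738, φ=76.37°, ℓ=1.2565
cmd 1: set κ=0.6743 → (κ,φ,ℓ)=(0.6743,76.37°,1.2565) → tip=(0.1181,0.4871,1.1115)
cmd 2: set ℓ=1.3550 → (κ,φ,ℓ)=(0.6743,76.37°,1.3550) → tip=(0.1360,0.5609,1.1742)
cmd 3: set φ=6.46° → (κ,φ,ℓ)=(0.6743,6.46°,1.3550) → tip=(0.5735,0.0649,1.1742)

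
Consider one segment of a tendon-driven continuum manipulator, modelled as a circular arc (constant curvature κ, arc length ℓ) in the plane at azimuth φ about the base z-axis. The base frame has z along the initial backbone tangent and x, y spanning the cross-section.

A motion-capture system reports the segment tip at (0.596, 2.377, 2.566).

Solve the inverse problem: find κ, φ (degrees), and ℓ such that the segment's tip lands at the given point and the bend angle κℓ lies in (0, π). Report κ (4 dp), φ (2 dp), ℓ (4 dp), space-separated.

ρ = √(x²+y²) = √(0.596² + 2.377²) = 2.45058
φ = atan2(y, x) mod 360° = atan2(2.377, 0.596) = 75.9241°
|p|² = ρ² + z² = 2.45058² + 2.566² = 12.58970
κ = 2ρ / |p|² = 2×2.45058 / 12.58970 = 0.38930
θ = 2·atan2(ρ, z) = 2·atan2(2.45058, 2.566) = 1.52479 rad
ℓ = θ/κ = 1.52479/0.38930 = 3.91675

0.3893 75.92 3.9168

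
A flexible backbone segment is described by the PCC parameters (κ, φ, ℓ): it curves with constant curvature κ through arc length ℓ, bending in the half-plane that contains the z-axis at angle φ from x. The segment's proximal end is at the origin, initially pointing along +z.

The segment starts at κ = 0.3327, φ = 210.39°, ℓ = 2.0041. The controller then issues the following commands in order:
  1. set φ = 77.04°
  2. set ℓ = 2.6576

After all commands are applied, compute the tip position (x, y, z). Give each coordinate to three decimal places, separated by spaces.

initial: κ=0.3327, φ=210.39°, ℓ=2.0041
cmd 1: set φ=77.04° → (κ,φ,ℓ)=(0.3327,77.04°,2.0041) → tip=(0.1444,0.6273,1.8589)
cmd 2: set ℓ=2.6576 → (κ,φ,ℓ)=(0.3327,77.04°,2.6576) → tip=(0.2468,1.0723,2.3246)

0.247 1.072 2.325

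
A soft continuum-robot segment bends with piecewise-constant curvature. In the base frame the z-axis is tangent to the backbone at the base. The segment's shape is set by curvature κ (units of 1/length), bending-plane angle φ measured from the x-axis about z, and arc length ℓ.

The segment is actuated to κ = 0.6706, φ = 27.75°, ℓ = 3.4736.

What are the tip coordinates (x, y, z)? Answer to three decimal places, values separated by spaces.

2.228 1.172 1.082

θ = κ·ℓ = 0.6706 × 3.4736 = 2.32940 rad
ρ = (1 − cos θ)/κ = (1 − -0.68791)/0.6706 = 2.51701
z = sin θ / κ = 0.72580/0.6706 = 1.08231
x = ρ cos φ = 2.51701 × cos(27.75°) = 2.22752
y = ρ sin φ = 2.51701 × sin(27.75°) = 1.17196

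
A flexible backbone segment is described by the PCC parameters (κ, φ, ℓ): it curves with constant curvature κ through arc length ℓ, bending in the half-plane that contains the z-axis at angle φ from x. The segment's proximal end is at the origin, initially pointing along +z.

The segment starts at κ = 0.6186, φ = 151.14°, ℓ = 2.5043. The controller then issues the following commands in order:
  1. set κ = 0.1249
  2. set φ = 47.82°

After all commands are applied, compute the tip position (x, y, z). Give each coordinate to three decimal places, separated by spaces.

initial: κ=0.6186, φ=151.14°, ℓ=2.5043
cmd 1: set κ=0.1249 → (κ,φ,ℓ)=(0.1249,151.14°,2.5043) → tip=(-0.3402,0.1875,2.4637)
cmd 2: set φ=47.82° → (κ,φ,ℓ)=(0.1249,47.82°,2.5043) → tip=(0.2608,0.2879,2.4637)

0.261 0.288 2.464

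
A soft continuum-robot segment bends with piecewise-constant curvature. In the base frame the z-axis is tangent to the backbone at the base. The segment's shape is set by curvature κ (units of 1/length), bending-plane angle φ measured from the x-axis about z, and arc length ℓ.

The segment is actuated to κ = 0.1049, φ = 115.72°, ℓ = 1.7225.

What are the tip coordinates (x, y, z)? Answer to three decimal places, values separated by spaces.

θ = κ·ℓ = 0.1049 × 1.7225 = 0.18069 rad
ρ = (1 − cos θ)/κ = (1 − 0.98372)/0.1049 = 0.15520
z = sin θ / κ = 0.17971/0.1049 = 1.71314
x = ρ cos φ = 0.15520 × cos(115.72°) = -0.06735
y = ρ sin φ = 0.15520 × sin(115.72°) = 0.13982

-0.067 0.140 1.713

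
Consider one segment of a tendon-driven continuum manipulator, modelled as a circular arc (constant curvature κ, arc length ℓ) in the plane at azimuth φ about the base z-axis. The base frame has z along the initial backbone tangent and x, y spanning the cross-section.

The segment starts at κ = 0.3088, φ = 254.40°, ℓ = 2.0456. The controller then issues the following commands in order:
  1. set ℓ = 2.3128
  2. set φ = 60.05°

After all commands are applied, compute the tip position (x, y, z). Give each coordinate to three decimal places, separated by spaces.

0.395 0.686 2.121

initial: κ=0.3088, φ=254.40°, ℓ=2.0456
cmd 1: set ℓ=2.3128 → (κ,φ,ℓ)=(0.3088,254.40°,2.3128) → tip=(-0.2128,-0.7622,2.1211)
cmd 2: set φ=60.05° → (κ,φ,ℓ)=(0.3088,60.05°,2.3128) → tip=(0.3951,0.6857,2.1211)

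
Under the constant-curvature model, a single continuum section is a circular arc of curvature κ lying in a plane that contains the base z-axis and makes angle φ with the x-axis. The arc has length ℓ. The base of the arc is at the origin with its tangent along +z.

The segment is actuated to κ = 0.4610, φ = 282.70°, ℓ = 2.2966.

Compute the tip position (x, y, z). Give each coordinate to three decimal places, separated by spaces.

θ = κ·ℓ = 0.4610 × 2.2966 = 1.05873 rad
ρ = (1 − cos θ)/κ = (1 − 0.48998)/0.4610 = 1.10634
z = sin θ / κ = 0.87174/0.4610 = 1.89097
x = ρ cos φ = 1.10634 × cos(282.70°) = 0.24322
y = ρ sin φ = 1.10634 × sin(282.70°) = -1.07927

0.243 -1.079 1.891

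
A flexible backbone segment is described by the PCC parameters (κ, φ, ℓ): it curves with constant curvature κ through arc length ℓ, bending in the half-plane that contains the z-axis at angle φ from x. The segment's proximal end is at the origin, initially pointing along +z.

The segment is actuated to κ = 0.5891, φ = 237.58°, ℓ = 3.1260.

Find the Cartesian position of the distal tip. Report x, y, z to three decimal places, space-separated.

θ = κ·ℓ = 0.5891 × 3.1260 = 1.84153 rad
ρ = (1 − cos θ)/κ = (1 − -0.26744)/0.5891 = 2.15148
z = sin θ / κ = 0.96358/0.5891 = 1.63567
x = ρ cos φ = 2.15148 × cos(237.58°) = -1.15345
y = ρ sin φ = 2.15148 × sin(237.58°) = -1.81615

-1.153 -1.816 1.636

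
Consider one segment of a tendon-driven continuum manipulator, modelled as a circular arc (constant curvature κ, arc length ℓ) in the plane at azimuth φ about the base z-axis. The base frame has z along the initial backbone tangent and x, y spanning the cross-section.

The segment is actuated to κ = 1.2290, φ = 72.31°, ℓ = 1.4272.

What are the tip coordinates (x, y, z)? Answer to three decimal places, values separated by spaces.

0.292 0.916 0.800

θ = κ·ℓ = 1.2290 × 1.4272 = 1.75403 rad
ρ = (1 − cos θ)/κ = (1 − -0.18221)/1.2290 = 0.96193
z = sin θ / κ = 0.98326/1.2290 = 0.80005
x = ρ cos φ = 0.96193 × cos(72.31°) = 0.29230
y = ρ sin φ = 0.96193 × sin(72.31°) = 0.91644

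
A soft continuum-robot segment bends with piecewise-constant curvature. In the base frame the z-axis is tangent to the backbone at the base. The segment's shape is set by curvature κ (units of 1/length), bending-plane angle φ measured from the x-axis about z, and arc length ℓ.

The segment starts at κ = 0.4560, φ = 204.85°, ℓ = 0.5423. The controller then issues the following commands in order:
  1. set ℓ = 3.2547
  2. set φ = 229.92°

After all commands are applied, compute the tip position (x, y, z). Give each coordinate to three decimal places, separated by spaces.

initial: κ=0.4560, φ=204.85°, ℓ=0.5423
cmd 1: set ℓ=3.2547 → (κ,φ,ℓ)=(0.4560,204.85°,3.2547) → tip=(-1.8177,-0.8418,2.1848)
cmd 2: set φ=229.92° → (κ,φ,ℓ)=(0.4560,229.92°,3.2547) → tip=(-1.2898,-1.5327,2.1848)

-1.290 -1.533 2.185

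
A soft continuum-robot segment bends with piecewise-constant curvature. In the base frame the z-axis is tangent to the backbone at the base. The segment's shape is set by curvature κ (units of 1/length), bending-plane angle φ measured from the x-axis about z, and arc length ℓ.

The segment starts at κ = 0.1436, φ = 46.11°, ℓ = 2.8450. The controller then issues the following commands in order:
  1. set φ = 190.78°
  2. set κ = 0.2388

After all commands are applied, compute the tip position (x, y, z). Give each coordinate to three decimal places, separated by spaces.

-0.913 -0.174 2.631

initial: κ=0.1436, φ=46.11°, ℓ=2.8450
cmd 1: set φ=190.78° → (κ,φ,ℓ)=(0.1436,190.78°,2.8450) → tip=(-0.5630,-0.1072,2.7665)
cmd 2: set κ=0.2388 → (κ,φ,ℓ)=(0.2388,190.78°,2.8450) → tip=(-0.9134,-0.1739,2.6311)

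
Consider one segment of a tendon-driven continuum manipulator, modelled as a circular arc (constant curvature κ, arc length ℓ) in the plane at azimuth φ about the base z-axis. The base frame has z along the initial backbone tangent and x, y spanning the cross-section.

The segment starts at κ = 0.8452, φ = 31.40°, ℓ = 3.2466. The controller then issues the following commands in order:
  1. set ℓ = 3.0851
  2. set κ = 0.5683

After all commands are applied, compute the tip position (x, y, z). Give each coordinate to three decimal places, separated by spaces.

1.774 1.083 1.730

initial: κ=0.8452, φ=31.40°, ℓ=3.2466
cmd 1: set ℓ=3.0851 → (κ,φ,ℓ)=(0.8452,31.40°,3.0851) → tip=(1.8791,1.1470,0.6023)
cmd 2: set κ=0.5683 → (κ,φ,ℓ)=(0.5683,31.40°,3.0851) → tip=(1.7745,1.0831,1.7304)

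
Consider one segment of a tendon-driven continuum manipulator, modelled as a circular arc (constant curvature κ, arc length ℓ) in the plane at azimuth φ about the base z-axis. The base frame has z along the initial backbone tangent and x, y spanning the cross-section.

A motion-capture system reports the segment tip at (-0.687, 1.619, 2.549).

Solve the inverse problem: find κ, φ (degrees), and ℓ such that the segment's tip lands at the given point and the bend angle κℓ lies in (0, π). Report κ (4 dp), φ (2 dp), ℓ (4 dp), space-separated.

ρ = √(x²+y²) = √(-0.687² + 1.619²) = 1.75873
φ = atan2(y, x) mod 360° = atan2(1.619, -0.687) = 112.9933°
|p|² = ρ² + z² = 1.75873² + 2.549² = 9.59053
κ = 2ρ / |p|² = 2×1.75873 / 9.59053 = 0.36676
θ = 2·atan2(ρ, z) = 2·atan2(1.75873, 2.549) = 1.20792 rad
ℓ = θ/κ = 1.20792/0.36676 = 3.29346

0.3668 112.99 3.2935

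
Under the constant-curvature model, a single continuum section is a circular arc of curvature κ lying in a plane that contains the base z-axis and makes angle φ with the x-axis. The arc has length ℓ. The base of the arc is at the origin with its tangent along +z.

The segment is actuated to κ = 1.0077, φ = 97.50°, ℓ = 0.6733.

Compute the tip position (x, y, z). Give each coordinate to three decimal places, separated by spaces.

θ = κ·ℓ = 1.0077 × 0.6733 = 0.67848 rad
ρ = (1 − cos θ)/κ = (1 − 0.77852)/1.0077 = 0.21978
z = sin θ / κ = 0.62761/1.0077 = 0.62282
x = ρ cos φ = 0.21978 × cos(97.50°) = -0.02869
y = ρ sin φ = 0.21978 × sin(97.50°) = 0.21790

-0.029 0.218 0.623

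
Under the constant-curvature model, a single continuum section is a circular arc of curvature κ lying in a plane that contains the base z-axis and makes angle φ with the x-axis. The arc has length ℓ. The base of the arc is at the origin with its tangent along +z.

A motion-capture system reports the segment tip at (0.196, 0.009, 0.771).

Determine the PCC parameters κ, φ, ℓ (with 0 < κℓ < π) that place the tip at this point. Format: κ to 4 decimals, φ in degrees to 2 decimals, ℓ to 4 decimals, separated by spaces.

0.6200 2.63 0.8039

ρ = √(x²+y²) = √(0.196² + 0.009²) = 0.19621
φ = atan2(y, x) mod 360° = atan2(0.009, 0.196) = 2.6291°
|p|² = ρ² + z² = 0.19621² + 0.771² = 0.63294
κ = 2ρ / |p|² = 2×0.19621 / 0.63294 = 0.61999
θ = 2·atan2(ρ, z) = 2·atan2(0.19621, 0.771) = 0.49839 rad
ℓ = θ/κ = 0.49839/0.61999 = 0.80387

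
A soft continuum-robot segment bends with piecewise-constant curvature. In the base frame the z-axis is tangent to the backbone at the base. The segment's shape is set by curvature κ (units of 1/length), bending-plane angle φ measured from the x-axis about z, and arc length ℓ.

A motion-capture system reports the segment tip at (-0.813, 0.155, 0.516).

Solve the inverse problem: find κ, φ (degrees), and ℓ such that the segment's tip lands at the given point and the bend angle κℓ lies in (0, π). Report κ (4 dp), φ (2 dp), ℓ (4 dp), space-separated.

ρ = √(x²+y²) = √(-0.813² + 0.155²) = 0.82764
φ = atan2(y, x) mod 360° = atan2(0.155, -0.813) = 169.2060°
|p|² = ρ² + z² = 0.82764² + 0.516² = 0.95125
κ = 2ρ / |p|² = 2×0.82764 / 0.95125 = 1.74012
θ = 2·atan2(ρ, z) = 2·atan2(0.82764, 0.516) = 2.02662 rad
ℓ = θ/κ = 2.02662/1.74012 = 1.16464

1.7401 169.21 1.1646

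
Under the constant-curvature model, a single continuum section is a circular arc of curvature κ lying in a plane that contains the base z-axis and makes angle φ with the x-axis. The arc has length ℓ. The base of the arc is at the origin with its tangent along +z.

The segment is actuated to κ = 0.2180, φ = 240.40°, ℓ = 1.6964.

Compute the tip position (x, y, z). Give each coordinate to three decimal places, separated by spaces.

-0.153 -0.270 1.658

θ = κ·ℓ = 0.2180 × 1.6964 = 0.36982 rad
ρ = (1 − cos θ)/κ = (1 − 0.93239)/0.2180 = 0.31012
z = sin θ / κ = 0.36144/0.2180 = 1.65800
x = ρ cos φ = 0.31012 × cos(240.40°) = -0.15318
y = ρ sin φ = 0.31012 × sin(240.40°) = -0.26965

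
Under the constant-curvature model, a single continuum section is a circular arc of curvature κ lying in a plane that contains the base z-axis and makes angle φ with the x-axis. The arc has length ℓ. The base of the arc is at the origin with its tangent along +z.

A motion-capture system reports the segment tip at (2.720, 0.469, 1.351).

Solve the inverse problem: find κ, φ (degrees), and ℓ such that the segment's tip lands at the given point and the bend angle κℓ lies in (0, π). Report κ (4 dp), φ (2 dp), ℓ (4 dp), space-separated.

ρ = √(x²+y²) = √(2.720² + 0.469²) = 2.76014
φ = atan2(y, x) mod 360° = atan2(0.469, 2.720) = 9.7831°
|p|² = ρ² + z² = 2.76014² + 1.351² = 9.44356
κ = 2ρ / |p|² = 2×2.76014 / 9.44356 = 0.58455
θ = 2·atan2(ρ, z) = 2·atan2(2.76014, 1.351) = 2.23122 rad
ℓ = θ/κ = 2.23122/0.58455 = 3.81696

0.5846 9.78 3.8170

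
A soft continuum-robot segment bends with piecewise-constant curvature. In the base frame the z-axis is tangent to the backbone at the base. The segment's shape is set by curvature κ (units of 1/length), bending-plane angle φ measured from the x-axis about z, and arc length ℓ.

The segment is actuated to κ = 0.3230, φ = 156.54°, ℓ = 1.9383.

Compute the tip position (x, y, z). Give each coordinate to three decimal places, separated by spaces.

-0.539 0.234 1.814

θ = κ·ℓ = 0.3230 × 1.9383 = 0.62607 rad
ρ = (1 − cos θ)/κ = (1 − 0.81034)/0.3230 = 0.58719
z = sin θ / κ = 0.58597/0.3230 = 1.81413
x = ρ cos φ = 0.58719 × cos(156.54°) = -0.53866
y = ρ sin φ = 0.58719 × sin(156.54°) = 0.23377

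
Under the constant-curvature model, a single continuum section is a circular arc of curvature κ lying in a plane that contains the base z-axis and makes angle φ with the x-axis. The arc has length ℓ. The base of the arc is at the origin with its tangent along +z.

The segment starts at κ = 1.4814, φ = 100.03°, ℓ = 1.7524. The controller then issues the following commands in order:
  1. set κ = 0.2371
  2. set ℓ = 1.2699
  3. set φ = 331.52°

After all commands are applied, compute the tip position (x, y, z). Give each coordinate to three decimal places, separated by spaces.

initial: κ=1.4814, φ=100.03°, ℓ=1.7524
cmd 1: set κ=0.2371 → (κ,φ,ℓ)=(0.2371,100.03°,1.7524) → tip=(-0.0625,0.3534,1.7024)
cmd 2: set ℓ=1.2699 → (κ,φ,ℓ)=(0.2371,100.03°,1.2699) → tip=(-0.0330,0.1868,1.2508)
cmd 3: set φ=331.52° → (κ,φ,ℓ)=(0.2371,331.52°,1.2699) → tip=(0.1668,-0.0905,1.2508)

0.167 -0.090 1.251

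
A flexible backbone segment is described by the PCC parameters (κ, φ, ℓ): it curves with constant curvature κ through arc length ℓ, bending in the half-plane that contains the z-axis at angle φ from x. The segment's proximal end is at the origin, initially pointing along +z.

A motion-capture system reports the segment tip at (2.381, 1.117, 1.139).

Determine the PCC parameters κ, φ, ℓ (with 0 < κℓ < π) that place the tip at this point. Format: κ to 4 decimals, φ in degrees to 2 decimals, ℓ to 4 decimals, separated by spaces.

0.6404 25.13 3.6296

ρ = √(x²+y²) = √(2.381² + 1.117²) = 2.62999
φ = atan2(y, x) mod 360° = atan2(1.117, 2.381) = 25.1327°
|p|² = ρ² + z² = 2.62999² + 1.139² = 8.21417
κ = 2ρ / |p|² = 2×2.62999 / 8.21417 = 0.64035
θ = 2·atan2(ρ, z) = 2·atan2(2.62999, 1.139) = 2.32420 rad
ℓ = θ/κ = 2.32420/0.64035 = 3.62955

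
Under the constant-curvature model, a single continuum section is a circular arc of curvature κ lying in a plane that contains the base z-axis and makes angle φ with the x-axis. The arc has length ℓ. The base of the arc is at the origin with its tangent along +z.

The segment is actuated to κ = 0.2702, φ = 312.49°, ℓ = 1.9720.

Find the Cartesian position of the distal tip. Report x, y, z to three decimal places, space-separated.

θ = κ·ℓ = 0.2702 × 1.9720 = 0.53283 rad
ρ = (1 − cos θ)/κ = (1 − 0.86137)/0.2702 = 0.51306
z = sin θ / κ = 0.50798/0.2702 = 1.88000
x = ρ cos φ = 0.51306 × cos(312.49°) = 0.34655
y = ρ sin φ = 0.51306 × sin(312.49°) = -0.37833

0.347 -0.378 1.880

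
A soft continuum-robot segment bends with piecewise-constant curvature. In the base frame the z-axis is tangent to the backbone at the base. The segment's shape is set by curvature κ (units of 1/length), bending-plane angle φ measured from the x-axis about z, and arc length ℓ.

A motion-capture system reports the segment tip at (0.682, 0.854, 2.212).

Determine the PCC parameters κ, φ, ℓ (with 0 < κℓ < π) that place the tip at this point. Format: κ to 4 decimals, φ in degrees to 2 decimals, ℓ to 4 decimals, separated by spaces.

0.3591 51.39 2.5560

ρ = √(x²+y²) = √(0.682² + 0.854²) = 1.09290
φ = atan2(y, x) mod 360° = atan2(0.854, 0.682) = 51.3893°
|p|² = ρ² + z² = 1.09290² + 2.212² = 6.08738
κ = 2ρ / |p|² = 2×1.09290 / 6.08738 = 0.35907
θ = 2·atan2(ρ, z) = 2·atan2(1.09290, 2.212) = 0.91780 rad
ℓ = θ/κ = 0.91780/0.35907 = 2.55603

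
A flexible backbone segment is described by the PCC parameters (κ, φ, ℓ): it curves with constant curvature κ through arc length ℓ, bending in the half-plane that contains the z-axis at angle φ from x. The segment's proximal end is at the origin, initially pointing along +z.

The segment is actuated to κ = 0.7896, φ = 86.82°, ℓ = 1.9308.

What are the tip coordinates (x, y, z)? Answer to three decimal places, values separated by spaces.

0.067 1.206 1.265

θ = κ·ℓ = 0.7896 × 1.9308 = 1.52456 rad
ρ = (1 − cos θ)/κ = (1 − 0.04622)/0.7896 = 1.20793
z = sin θ / κ = 0.99893/0.7896 = 1.26511
x = ρ cos φ = 1.20793 × cos(86.82°) = 0.06701
y = ρ sin φ = 1.20793 × sin(86.82°) = 1.20607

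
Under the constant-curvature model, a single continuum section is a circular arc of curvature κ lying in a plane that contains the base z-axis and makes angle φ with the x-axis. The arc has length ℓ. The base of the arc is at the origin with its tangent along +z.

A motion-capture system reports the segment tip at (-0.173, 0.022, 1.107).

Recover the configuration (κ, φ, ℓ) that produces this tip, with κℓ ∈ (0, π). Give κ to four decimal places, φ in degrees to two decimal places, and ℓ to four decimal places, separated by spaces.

ρ = √(x²+y²) = √(-0.173² + 0.022²) = 0.17439
φ = atan2(y, x) mod 360° = atan2(0.022, -0.173) = 172.7527°
|p|² = ρ² + z² = 0.17439² + 1.107² = 1.25586
κ = 2ρ / |p|² = 2×0.17439 / 1.25586 = 0.27773
θ = 2·atan2(ρ, z) = 2·atan2(0.17439, 1.107) = 0.31251 rad
ℓ = θ/κ = 0.31251/0.27773 = 1.12523

0.2777 172.75 1.1252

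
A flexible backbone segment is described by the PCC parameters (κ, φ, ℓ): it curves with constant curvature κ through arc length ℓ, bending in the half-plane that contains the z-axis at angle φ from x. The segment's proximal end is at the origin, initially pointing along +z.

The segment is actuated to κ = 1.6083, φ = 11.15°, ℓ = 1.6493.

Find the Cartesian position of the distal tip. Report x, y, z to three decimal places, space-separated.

θ = κ·ℓ = 1.6083 × 1.6493 = 2.65257 rad
ρ = (1 − cos θ)/κ = (1 − -0.88279)/1.6083 = 1.17067
z = sin θ / κ = 0.46976/1.6083 = 0.29209
x = ρ cos φ = 1.17067 × cos(11.15°) = 1.14857
y = ρ sin φ = 1.17067 × sin(11.15°) = 0.22638

1.149 0.226 0.292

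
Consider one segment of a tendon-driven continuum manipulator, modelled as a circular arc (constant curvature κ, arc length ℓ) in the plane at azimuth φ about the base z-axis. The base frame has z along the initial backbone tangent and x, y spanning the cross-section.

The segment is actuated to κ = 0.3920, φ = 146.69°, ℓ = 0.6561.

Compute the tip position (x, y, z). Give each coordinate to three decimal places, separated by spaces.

θ = κ·ℓ = 0.3920 × 0.6561 = 0.25719 rad
ρ = (1 − cos θ)/κ = (1 − 0.96711)/0.3920 = 0.08391
z = sin θ / κ = 0.25437/0.3920 = 0.64889
x = ρ cos φ = 0.08391 × cos(146.69°) = -0.07012
y = ρ sin φ = 0.08391 × sin(146.69°) = 0.04608

-0.070 0.046 0.649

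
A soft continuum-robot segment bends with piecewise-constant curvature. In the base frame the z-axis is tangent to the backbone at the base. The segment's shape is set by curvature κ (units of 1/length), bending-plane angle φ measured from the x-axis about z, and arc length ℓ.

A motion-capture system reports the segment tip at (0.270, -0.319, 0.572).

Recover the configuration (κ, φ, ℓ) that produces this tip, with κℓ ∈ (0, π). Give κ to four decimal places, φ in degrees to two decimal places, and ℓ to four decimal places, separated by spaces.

1.6656 310.24 0.7577

ρ = √(x²+y²) = √(0.270² + -0.319²) = 0.41792
φ = atan2(y, x) mod 360° = atan2(-0.319, 0.270) = 310.2444°
|p|² = ρ² + z² = 0.41792² + 0.572² = 0.50184
κ = 2ρ / |p|² = 2×0.41792 / 0.50184 = 1.66555
θ = 2·atan2(ρ, z) = 2·atan2(0.41792, 0.572) = 1.26199 rad
ℓ = θ/κ = 1.26199/1.66555 = 0.75770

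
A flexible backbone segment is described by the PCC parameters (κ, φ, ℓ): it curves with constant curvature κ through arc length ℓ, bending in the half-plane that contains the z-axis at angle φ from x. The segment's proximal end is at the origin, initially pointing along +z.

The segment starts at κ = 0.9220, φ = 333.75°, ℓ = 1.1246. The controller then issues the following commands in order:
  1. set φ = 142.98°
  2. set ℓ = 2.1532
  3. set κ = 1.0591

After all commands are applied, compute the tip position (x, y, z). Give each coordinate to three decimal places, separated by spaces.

-1.245 0.939 0.716

initial: κ=0.9220, φ=333.75°, ℓ=1.1246
cmd 1: set φ=142.98° → (κ,φ,ℓ)=(0.9220,142.98°,1.1246) → tip=(-0.4253,0.3207,0.9336)
cmd 2: set ℓ=2.1532 → (κ,φ,ℓ)=(0.9220,142.98°,2.1532) → tip=(-1.2147,0.9160,0.9928)
cmd 3: set κ=1.0591 → (κ,φ,ℓ)=(1.0591,142.98°,2.1532) → tip=(-1.2451,0.9389,0.7163)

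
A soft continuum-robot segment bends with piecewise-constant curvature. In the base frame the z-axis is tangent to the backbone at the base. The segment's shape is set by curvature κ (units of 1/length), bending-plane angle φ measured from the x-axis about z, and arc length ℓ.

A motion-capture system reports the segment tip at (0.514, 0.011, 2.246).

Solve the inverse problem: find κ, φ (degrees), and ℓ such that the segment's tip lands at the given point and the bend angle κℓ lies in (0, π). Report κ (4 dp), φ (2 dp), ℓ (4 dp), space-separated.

0.1937 1.23 2.3237

ρ = √(x²+y²) = √(0.514² + 0.011²) = 0.51412
φ = atan2(y, x) mod 360° = atan2(0.011, 0.514) = 1.2260°
|p|² = ρ² + z² = 0.51412² + 2.246² = 5.30883
κ = 2ρ / |p|² = 2×0.51412 / 5.30883 = 0.19368
θ = 2·atan2(ρ, z) = 2·atan2(0.51412, 2.246) = 0.45005 rad
ℓ = θ/κ = 0.45005/0.19368 = 2.32365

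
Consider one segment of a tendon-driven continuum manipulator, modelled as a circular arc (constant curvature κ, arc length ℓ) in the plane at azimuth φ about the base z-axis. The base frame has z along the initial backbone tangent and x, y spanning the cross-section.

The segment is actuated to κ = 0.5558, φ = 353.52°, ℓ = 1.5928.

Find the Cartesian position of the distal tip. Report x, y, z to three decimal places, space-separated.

θ = κ·ℓ = 0.5558 × 1.5928 = 0.88528 rad
ρ = (1 − cos θ)/κ = (1 − 0.63307)/0.5558 = 0.66018
z = sin θ / κ = 0.77409/0.5558 = 1.39275
x = ρ cos φ = 0.66018 × cos(353.52°) = 0.65596
y = ρ sin φ = 0.66018 × sin(353.52°) = -0.07451

0.656 -0.075 1.393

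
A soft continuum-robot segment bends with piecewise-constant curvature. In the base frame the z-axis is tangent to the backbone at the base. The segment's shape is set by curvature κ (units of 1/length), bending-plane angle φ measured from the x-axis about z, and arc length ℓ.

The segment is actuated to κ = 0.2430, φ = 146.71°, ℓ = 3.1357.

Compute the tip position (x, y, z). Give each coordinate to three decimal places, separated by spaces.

θ = κ·ℓ = 0.2430 × 3.1357 = 0.76198 rad
ρ = (1 − cos θ)/κ = (1 − 0.72347)/0.2430 = 1.13797
z = sin θ / κ = 0.69035/0.2430 = 2.84095
x = ρ cos φ = 1.13797 × cos(146.71°) = -0.95123
y = ρ sin φ = 1.13797 × sin(146.71°) = 0.62460

-0.951 0.625 2.841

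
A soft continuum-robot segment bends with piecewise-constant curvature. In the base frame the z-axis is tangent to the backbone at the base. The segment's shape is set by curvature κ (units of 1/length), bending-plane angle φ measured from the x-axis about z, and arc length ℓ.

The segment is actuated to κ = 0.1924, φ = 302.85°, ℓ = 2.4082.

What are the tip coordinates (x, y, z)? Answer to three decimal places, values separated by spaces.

0.297 -0.460 2.323

θ = κ·ℓ = 0.1924 × 2.4082 = 0.46334 rad
ρ = (1 − cos θ)/κ = (1 − 0.89457)/0.1924 = 0.54800
z = sin θ / κ = 0.44694/0.1924 = 2.32295
x = ρ cos φ = 0.54800 × cos(302.85°) = 0.29726
y = ρ sin φ = 0.54800 × sin(302.85°) = -0.46037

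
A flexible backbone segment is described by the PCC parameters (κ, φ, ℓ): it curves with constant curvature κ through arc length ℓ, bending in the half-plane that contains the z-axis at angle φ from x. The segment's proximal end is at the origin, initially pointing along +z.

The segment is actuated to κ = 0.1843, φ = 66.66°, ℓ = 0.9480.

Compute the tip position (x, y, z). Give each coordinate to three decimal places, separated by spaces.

0.033 0.076 0.943

θ = κ·ℓ = 0.1843 × 0.9480 = 0.17472 rad
ρ = (1 − cos θ)/κ = (1 − 0.98478)/0.1843 = 0.08261
z = sin θ / κ = 0.17383/0.1843 = 0.94318
x = ρ cos φ = 0.08261 × cos(66.66°) = 0.03273
y = ρ sin φ = 0.08261 × sin(66.66°) = 0.07585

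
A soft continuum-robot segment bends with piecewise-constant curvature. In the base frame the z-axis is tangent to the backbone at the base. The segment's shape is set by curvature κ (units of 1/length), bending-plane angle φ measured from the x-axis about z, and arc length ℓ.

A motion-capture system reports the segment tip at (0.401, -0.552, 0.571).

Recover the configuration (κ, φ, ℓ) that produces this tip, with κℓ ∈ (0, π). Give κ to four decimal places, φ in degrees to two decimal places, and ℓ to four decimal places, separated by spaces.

1.7239 306.00 1.0139

ρ = √(x²+y²) = √(0.401² + -0.552²) = 0.68228
φ = atan2(y, x) mod 360° = atan2(-0.552, 0.401) = 305.9965°
|p|² = ρ² + z² = 0.68228² + 0.571² = 0.79155
κ = 2ρ / |p|² = 2×0.68228 / 0.79155 = 1.72392
θ = 2·atan2(ρ, z) = 2·atan2(0.68228, 0.571) = 1.74791 rad
ℓ = θ/κ = 1.74791/1.72392 = 1.01392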